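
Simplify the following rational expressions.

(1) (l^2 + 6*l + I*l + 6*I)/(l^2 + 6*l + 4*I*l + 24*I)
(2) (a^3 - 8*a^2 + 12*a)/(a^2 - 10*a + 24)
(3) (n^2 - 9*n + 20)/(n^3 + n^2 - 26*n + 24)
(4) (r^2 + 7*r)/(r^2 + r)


(1) = (l + I)/(l + 4*I)
(2) = (a^2 - 2*a)/(a - 4)
(3) = (n - 5)/(n^2 + 5*n - 6)
(4) = (r + 7)/(r + 1)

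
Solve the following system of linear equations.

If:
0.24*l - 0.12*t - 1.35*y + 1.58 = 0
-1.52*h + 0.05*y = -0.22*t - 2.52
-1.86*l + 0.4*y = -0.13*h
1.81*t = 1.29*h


Then:
h = 1.89
l = 0.37
t = 1.35
y = 1.12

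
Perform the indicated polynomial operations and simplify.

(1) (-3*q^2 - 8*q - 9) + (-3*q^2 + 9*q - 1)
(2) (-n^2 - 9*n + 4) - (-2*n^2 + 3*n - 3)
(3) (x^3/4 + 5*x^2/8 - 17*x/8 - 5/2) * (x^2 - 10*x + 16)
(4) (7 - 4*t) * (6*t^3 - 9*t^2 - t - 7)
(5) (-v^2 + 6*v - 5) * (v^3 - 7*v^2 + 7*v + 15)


(1) = -6*q^2 + q - 10
(2) = n^2 - 12*n + 7
(3) = x^5/4 - 15*x^4/8 - 35*x^3/8 + 115*x^2/4 - 9*x - 40
(4) = -24*t^4 + 78*t^3 - 59*t^2 + 21*t - 49
(5) = -v^5 + 13*v^4 - 54*v^3 + 62*v^2 + 55*v - 75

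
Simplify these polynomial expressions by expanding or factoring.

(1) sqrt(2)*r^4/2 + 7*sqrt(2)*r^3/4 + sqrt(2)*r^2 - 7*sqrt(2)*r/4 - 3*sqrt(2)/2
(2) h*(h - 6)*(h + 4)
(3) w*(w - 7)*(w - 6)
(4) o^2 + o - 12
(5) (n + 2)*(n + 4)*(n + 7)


(1) = (r - 1)*(r + 3/2)*(r + 2)*(sqrt(2)*r/2 + sqrt(2)/2)
(2) = h^3 - 2*h^2 - 24*h
(3) = w^3 - 13*w^2 + 42*w
(4) = (o - 3)*(o + 4)
(5) = n^3 + 13*n^2 + 50*n + 56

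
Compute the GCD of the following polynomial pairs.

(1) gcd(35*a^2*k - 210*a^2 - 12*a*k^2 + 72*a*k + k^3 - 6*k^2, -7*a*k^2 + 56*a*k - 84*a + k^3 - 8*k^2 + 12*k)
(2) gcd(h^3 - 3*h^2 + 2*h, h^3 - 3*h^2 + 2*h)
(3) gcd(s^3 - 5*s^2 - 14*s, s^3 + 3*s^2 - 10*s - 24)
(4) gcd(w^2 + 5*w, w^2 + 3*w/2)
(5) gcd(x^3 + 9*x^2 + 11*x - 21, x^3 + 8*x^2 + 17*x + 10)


(1) = 7*a*k - 42*a - k^2 + 6*k
(2) = gcd(h*(h - 2)*(h - 1), h*(h - 2)*(h - 1)) = h^3 - 3*h^2 + 2*h
(3) = gcd(s*(s - 7)*(s + 2), (s - 3)*(s + 2)*(s + 4)) = s + 2
(4) = gcd(w*(w + 5), w*(w + 3/2)) = w
(5) = 1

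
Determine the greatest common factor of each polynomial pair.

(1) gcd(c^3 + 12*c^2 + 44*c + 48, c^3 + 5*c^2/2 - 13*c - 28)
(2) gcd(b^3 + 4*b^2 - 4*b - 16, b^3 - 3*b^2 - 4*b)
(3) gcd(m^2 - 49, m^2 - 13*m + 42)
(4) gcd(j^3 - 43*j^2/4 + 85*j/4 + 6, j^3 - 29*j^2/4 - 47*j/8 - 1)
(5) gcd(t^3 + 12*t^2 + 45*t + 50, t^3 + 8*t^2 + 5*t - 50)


(1) = c^2 + 6*c + 8
(2) = gcd((b - 2)*(b + 2)*(b + 4), b*(b - 4)*(b + 1)) = 1
(3) = m - 7
(4) = j^2 - 31*j/4 - 2
(5) = gcd((t + 2)*(t + 5)^2, (t - 2)*(t + 5)^2) = t^2 + 10*t + 25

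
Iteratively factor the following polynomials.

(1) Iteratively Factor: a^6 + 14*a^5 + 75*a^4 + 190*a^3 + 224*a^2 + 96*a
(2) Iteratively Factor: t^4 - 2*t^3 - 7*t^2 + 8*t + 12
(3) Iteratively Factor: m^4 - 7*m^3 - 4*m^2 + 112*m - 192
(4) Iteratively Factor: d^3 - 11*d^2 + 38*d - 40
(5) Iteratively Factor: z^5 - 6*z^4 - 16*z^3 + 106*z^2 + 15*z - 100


(1) = (a + 4)*(a^5 + 10*a^4 + 35*a^3 + 50*a^2 + 24*a) = a*(a + 4)*(a^4 + 10*a^3 + 35*a^2 + 50*a + 24) = a*(a + 4)^2*(a^3 + 6*a^2 + 11*a + 6) = a*(a + 2)*(a + 4)^2*(a^2 + 4*a + 3) = a*(a + 2)*(a + 3)*(a + 4)^2*(a + 1)
(2) = (t + 1)*(t^3 - 3*t^2 - 4*t + 12) = (t - 2)*(t + 1)*(t^2 - t - 6) = (t - 3)*(t - 2)*(t + 1)*(t + 2)
(3) = (m + 4)*(m^3 - 11*m^2 + 40*m - 48) = (m - 4)*(m + 4)*(m^2 - 7*m + 12) = (m - 4)^2*(m + 4)*(m - 3)
(4) = (d - 2)*(d^2 - 9*d + 20) = (d - 4)*(d - 2)*(d - 5)
(5) = (z + 1)*(z^4 - 7*z^3 - 9*z^2 + 115*z - 100) = (z - 5)*(z + 1)*(z^3 - 2*z^2 - 19*z + 20) = (z - 5)^2*(z + 1)*(z^2 + 3*z - 4) = (z - 5)^2*(z + 1)*(z + 4)*(z - 1)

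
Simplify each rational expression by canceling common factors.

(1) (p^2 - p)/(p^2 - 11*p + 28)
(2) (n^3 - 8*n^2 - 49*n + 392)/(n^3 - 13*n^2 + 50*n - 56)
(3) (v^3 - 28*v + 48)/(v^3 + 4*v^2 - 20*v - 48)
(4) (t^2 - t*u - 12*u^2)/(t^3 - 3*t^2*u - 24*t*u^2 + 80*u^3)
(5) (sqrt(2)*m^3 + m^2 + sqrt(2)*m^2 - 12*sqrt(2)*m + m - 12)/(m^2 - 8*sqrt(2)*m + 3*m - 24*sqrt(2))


(1) = (p^2 - p)/(p^2 - 11*p + 28)
(2) = (n^2 - n - 56)/(n^2 - 6*n + 8)
(3) = (v - 2)/(v + 2)
(4) = (t + 3*u)/(t^2 + t*u - 20*u^2)
(5) = (sqrt(2)*m^3 + m^2*(1 + sqrt(2)) + m*(1 - 12*sqrt(2)) - 12)/(m^2 + m*(3 - 8*sqrt(2)) - 24*sqrt(2))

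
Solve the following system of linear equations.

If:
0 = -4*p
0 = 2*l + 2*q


Then:
l = -q
p = 0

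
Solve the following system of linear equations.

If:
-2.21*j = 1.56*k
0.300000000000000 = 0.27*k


Then:
j = -0.78
k = 1.11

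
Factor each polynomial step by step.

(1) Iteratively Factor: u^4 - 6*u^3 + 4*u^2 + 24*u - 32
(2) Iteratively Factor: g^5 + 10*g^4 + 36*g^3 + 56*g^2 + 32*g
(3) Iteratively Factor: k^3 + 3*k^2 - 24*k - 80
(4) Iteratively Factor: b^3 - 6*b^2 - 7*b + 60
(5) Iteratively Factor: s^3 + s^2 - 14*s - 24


(1) = (u + 2)*(u^3 - 8*u^2 + 20*u - 16) = (u - 2)*(u + 2)*(u^2 - 6*u + 8) = (u - 4)*(u - 2)*(u + 2)*(u - 2)
(2) = (g + 2)*(g^4 + 8*g^3 + 20*g^2 + 16*g) = (g + 2)^2*(g^3 + 6*g^2 + 8*g) = (g + 2)^3*(g^2 + 4*g) = g*(g + 2)^3*(g + 4)
(3) = (k - 5)*(k^2 + 8*k + 16) = (k - 5)*(k + 4)*(k + 4)
(4) = (b + 3)*(b^2 - 9*b + 20) = (b - 5)*(b + 3)*(b - 4)
(5) = (s + 3)*(s^2 - 2*s - 8) = (s + 2)*(s + 3)*(s - 4)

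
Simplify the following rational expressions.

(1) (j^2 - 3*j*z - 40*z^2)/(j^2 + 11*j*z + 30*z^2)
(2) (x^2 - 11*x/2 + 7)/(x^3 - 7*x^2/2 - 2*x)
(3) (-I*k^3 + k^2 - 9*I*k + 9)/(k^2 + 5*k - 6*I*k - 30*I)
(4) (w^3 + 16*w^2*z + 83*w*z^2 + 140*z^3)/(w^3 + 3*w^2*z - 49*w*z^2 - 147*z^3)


(1) = (j - 8*z)/(j + 6*z)
(2) = (2*x^2 - 11*x + 14)/(2*x^3 - 7*x^2 - 4*x)
(3) = (-I*k^3 + k^2 - 9*I*k + 9)/(k^2 + k*(5 - 6*I) - 30*I)
(4) = (-w^2 - 9*w*z - 20*z^2)/(-w^2 + 4*w*z + 21*z^2)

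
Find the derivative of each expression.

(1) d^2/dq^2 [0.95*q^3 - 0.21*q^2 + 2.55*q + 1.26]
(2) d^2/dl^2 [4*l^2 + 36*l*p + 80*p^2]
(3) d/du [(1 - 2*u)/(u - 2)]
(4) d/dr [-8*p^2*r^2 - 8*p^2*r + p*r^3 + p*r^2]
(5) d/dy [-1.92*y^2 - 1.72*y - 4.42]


(1) = 5.7*q - 0.42
(2) = 8
(3) = 3/(u - 2)^2
(4) = p*(-16*p*r - 8*p + 3*r^2 + 2*r)
(5) = -3.84*y - 1.72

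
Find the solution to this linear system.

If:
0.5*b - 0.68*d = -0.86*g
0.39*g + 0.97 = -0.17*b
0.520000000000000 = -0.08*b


Then:
b = -6.50
d = -4.34
g = 0.35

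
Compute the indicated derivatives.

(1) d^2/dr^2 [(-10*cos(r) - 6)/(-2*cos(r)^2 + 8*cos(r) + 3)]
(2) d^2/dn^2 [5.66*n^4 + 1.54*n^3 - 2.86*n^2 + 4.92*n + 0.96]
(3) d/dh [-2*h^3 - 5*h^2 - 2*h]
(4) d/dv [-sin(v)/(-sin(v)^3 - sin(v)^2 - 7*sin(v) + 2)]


(1) = 2*(180*sin(r)^4*cos(r) + 128*sin(r)^4 - 328*sin(r)^2 + 68*cos(r) + 39*cos(3*r) - 10*cos(5*r) + 20)/(2*sin(r)^2 + 8*cos(r) + 1)^3
(2) = 67.92*n^2 + 9.24*n - 5.72
(3) = -6*h^2 - 10*h - 2
(4) = -(2*sin(v)^3 + sin(v)^2 + 2)*cos(v)/(sin(v)^3 + sin(v)^2 + 7*sin(v) - 2)^2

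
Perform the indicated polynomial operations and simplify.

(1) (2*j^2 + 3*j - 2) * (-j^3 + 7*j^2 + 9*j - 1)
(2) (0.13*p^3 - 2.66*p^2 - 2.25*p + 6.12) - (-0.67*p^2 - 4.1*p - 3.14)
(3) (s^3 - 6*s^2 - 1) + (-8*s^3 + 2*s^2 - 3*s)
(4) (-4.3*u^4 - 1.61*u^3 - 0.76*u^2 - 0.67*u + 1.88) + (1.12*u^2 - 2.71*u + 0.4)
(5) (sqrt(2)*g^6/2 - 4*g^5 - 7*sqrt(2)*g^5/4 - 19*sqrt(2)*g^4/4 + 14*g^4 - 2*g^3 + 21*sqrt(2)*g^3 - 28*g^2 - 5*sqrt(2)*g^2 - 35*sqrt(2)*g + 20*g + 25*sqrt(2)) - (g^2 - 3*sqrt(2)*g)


(1) = -2*j^5 + 11*j^4 + 41*j^3 + 11*j^2 - 21*j + 2
(2) = 0.13*p^3 - 1.99*p^2 + 1.85*p + 9.26
(3) = -7*s^3 - 4*s^2 - 3*s - 1
(4) = -4.3*u^4 - 1.61*u^3 + 0.36*u^2 - 3.38*u + 2.28
(5) = sqrt(2)*g^6/2 - 4*g^5 - 7*sqrt(2)*g^5/4 - 19*sqrt(2)*g^4/4 + 14*g^4 - 2*g^3 + 21*sqrt(2)*g^3 - 29*g^2 - 5*sqrt(2)*g^2 - 32*sqrt(2)*g + 20*g + 25*sqrt(2)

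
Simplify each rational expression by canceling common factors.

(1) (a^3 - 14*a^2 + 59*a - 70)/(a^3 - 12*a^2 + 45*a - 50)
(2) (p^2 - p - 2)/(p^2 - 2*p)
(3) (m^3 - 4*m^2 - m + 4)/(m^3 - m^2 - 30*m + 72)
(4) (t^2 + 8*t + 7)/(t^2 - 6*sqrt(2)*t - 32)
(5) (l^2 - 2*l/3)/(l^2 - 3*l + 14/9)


(1) = (a - 7)/(a - 5)
(2) = (p + 1)/p
(3) = (m^2 - 1)/(m^2 + 3*m - 18)
(4) = (t^2 + 8*t + 7)/(t^2 - 6*sqrt(2)*t - 32)
(5) = 3*l/(3*l - 7)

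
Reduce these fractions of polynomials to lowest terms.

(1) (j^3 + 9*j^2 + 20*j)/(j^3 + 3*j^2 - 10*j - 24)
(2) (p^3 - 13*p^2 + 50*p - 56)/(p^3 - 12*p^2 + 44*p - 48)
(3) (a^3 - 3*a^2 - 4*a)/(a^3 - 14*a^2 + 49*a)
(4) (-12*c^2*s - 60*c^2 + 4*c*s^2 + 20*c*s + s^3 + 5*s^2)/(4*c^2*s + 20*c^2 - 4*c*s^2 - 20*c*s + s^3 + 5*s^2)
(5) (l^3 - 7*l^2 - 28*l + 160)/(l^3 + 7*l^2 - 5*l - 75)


(1) = (j^2 + 5*j)/(j^2 - j - 6)
(2) = (p - 7)/(p - 6)
(3) = (a^2 - 3*a - 4)/(a^2 - 14*a + 49)
(4) = (6*c + s)/(-2*c + s)
(5) = (l^2 - 12*l + 32)/(l^2 + 2*l - 15)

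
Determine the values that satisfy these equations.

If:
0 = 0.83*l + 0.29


Then:
l = -0.35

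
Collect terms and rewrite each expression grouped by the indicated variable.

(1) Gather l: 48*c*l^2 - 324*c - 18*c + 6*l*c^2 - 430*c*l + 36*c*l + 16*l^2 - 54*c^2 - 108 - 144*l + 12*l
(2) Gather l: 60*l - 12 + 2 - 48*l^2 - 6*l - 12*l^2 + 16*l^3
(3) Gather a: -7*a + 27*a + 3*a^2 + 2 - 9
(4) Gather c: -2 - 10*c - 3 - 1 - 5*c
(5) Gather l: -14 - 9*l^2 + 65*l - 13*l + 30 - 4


(1) = -54*c^2 - 342*c + l^2*(48*c + 16) + l*(6*c^2 - 394*c - 132) - 108
(2) = 16*l^3 - 60*l^2 + 54*l - 10
(3) = 3*a^2 + 20*a - 7
(4) = -15*c - 6
(5) = -9*l^2 + 52*l + 12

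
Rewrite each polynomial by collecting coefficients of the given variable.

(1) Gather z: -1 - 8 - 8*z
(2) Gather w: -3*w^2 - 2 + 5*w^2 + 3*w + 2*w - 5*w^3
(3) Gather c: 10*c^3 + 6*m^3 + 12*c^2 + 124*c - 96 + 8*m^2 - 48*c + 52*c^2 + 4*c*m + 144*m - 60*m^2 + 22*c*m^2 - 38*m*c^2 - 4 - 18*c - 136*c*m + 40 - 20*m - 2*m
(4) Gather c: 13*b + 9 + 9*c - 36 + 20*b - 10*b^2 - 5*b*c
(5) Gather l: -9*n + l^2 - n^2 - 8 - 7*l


(1) = -8*z - 9
(2) = -5*w^3 + 2*w^2 + 5*w - 2
(3) = 10*c^3 + c^2*(64 - 38*m) + c*(22*m^2 - 132*m + 58) + 6*m^3 - 52*m^2 + 122*m - 60
(4) = -10*b^2 + 33*b + c*(9 - 5*b) - 27
(5) = l^2 - 7*l - n^2 - 9*n - 8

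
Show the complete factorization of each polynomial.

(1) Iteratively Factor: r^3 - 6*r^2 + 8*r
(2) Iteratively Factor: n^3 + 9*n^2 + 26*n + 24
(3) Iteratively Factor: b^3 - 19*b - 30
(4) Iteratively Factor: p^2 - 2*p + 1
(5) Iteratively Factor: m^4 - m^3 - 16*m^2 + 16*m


(1) = (r)*(r^2 - 6*r + 8) = r*(r - 2)*(r - 4)
(2) = (n + 4)*(n^2 + 5*n + 6) = (n + 2)*(n + 4)*(n + 3)
(3) = (b + 2)*(b^2 - 2*b - 15) = (b - 5)*(b + 2)*(b + 3)
(4) = (p - 1)*(p - 1)
(5) = (m)*(m^3 - m^2 - 16*m + 16) = m*(m + 4)*(m^2 - 5*m + 4) = m*(m - 4)*(m + 4)*(m - 1)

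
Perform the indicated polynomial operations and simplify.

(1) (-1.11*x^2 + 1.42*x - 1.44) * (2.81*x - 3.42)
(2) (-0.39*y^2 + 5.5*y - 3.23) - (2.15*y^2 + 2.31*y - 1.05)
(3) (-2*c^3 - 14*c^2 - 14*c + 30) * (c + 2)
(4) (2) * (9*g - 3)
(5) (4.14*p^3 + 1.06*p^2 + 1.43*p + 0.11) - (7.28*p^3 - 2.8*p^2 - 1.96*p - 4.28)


(1) = -3.1191*x^3 + 7.7864*x^2 - 8.9028*x + 4.9248
(2) = -2.54*y^2 + 3.19*y - 2.18
(3) = -2*c^4 - 18*c^3 - 42*c^2 + 2*c + 60
(4) = 18*g - 6
(5) = -3.14*p^3 + 3.86*p^2 + 3.39*p + 4.39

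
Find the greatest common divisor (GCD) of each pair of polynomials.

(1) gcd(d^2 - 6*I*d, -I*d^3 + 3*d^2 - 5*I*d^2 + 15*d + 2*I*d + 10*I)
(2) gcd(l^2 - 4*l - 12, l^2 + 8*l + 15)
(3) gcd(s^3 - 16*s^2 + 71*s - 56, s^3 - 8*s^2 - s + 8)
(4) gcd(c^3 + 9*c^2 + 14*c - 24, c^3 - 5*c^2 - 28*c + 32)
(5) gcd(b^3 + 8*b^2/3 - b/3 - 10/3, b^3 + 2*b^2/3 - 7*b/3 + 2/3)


(1) = gcd(d*(d - 6*I), (d + 5)*(d + 2*I)*(-I*d + 1)) = 1
(2) = 1
(3) = gcd((s - 8)*(s - 7)*(s - 1), (s - 8)*(s - 1)*(s + 1)) = s^2 - 9*s + 8
(4) = gcd((c - 1)*(c + 4)*(c + 6), (c - 8)*(c - 1)*(c + 4)) = c^2 + 3*c - 4
(5) = b^2 + b - 2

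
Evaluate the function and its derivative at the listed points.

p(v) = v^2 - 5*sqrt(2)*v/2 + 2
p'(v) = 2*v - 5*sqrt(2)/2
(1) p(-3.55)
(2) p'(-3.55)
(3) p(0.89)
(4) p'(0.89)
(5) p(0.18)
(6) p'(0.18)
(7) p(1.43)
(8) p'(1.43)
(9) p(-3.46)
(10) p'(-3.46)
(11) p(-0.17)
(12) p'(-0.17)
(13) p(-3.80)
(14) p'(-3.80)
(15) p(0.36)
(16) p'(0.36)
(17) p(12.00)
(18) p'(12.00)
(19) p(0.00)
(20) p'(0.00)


(1) = 27.15
(2) = -10.64
(3) = -0.35
(4) = -1.76
(5) = 1.40
(6) = -3.18
(7) = -1.01
(8) = -0.68
(9) = 26.20
(10) = -10.46
(11) = 2.63
(12) = -3.88
(13) = 29.88
(14) = -11.14
(15) = 0.86
(16) = -2.82
(17) = 103.57
(18) = 20.46
(19) = 2.00
(20) = -3.54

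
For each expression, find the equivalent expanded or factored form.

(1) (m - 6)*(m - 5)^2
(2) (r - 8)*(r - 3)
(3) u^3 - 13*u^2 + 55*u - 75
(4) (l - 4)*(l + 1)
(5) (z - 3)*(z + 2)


(1) = m^3 - 16*m^2 + 85*m - 150
(2) = r^2 - 11*r + 24
(3) = (u - 5)^2*(u - 3)
(4) = l^2 - 3*l - 4
(5) = z^2 - z - 6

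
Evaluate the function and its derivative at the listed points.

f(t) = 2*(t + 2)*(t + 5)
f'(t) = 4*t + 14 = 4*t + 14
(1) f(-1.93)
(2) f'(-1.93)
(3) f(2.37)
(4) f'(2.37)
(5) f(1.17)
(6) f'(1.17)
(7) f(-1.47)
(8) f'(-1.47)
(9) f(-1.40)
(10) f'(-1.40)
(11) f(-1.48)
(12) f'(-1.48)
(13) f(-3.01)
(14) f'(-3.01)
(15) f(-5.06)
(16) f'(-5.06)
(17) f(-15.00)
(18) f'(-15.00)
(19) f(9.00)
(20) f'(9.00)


(1) = 0.43
(2) = 6.28
(3) = 64.41
(4) = 23.48
(5) = 39.12
(6) = 18.68
(7) = 3.74
(8) = 8.12
(9) = 4.32
(10) = 8.40
(11) = 3.66
(12) = 8.08
(13) = -4.02
(14) = 1.96
(15) = 0.37
(16) = -6.24
(17) = 260.00
(18) = -46.00
(19) = 308.00
(20) = 50.00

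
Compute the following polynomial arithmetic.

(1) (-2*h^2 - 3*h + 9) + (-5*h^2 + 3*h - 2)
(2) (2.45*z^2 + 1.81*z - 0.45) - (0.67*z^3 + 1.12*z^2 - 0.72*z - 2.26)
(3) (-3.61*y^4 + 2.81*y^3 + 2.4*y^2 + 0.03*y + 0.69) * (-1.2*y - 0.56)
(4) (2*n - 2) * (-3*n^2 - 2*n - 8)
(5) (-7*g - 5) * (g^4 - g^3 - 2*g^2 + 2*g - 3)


(1) = 7 - 7*h^2
(2) = -0.67*z^3 + 1.33*z^2 + 2.53*z + 1.81
(3) = 4.332*y^5 - 1.3504*y^4 - 4.4536*y^3 - 1.38*y^2 - 0.8448*y - 0.3864
(4) = -6*n^3 + 2*n^2 - 12*n + 16
(5) = -7*g^5 + 2*g^4 + 19*g^3 - 4*g^2 + 11*g + 15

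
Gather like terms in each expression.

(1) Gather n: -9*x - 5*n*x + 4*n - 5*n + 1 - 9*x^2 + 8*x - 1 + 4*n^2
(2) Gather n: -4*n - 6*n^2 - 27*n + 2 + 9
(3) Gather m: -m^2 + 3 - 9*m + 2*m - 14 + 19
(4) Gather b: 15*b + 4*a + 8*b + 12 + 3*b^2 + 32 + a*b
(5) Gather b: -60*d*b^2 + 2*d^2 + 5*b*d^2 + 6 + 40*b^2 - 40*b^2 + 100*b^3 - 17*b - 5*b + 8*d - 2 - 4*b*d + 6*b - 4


(1) = 4*n^2 + n*(-5*x - 1) - 9*x^2 - x
(2) = -6*n^2 - 31*n + 11
(3) = -m^2 - 7*m + 8
(4) = 4*a + 3*b^2 + b*(a + 23) + 44
(5) = 100*b^3 - 60*b^2*d + b*(5*d^2 - 4*d - 16) + 2*d^2 + 8*d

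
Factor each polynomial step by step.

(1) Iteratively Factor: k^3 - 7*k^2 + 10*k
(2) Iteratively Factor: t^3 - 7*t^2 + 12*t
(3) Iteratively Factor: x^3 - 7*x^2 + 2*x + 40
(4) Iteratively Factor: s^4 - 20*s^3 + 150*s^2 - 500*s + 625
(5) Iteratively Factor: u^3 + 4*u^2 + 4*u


(1) = (k)*(k^2 - 7*k + 10) = k*(k - 2)*(k - 5)
(2) = (t)*(t^2 - 7*t + 12) = t*(t - 3)*(t - 4)
(3) = (x - 5)*(x^2 - 2*x - 8) = (x - 5)*(x + 2)*(x - 4)
(4) = (s - 5)*(s^3 - 15*s^2 + 75*s - 125) = (s - 5)^2*(s^2 - 10*s + 25) = (s - 5)^3*(s - 5)
(5) = (u)*(u^2 + 4*u + 4) = u*(u + 2)*(u + 2)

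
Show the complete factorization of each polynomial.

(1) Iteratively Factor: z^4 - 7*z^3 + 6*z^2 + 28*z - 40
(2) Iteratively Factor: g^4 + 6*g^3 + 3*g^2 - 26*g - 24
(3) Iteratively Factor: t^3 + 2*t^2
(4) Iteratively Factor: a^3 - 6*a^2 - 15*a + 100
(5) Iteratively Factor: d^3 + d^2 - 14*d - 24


(1) = (z - 2)*(z^3 - 5*z^2 - 4*z + 20) = (z - 2)*(z + 2)*(z^2 - 7*z + 10) = (z - 5)*(z - 2)*(z + 2)*(z - 2)
(2) = (g + 3)*(g^3 + 3*g^2 - 6*g - 8) = (g + 3)*(g + 4)*(g^2 - g - 2) = (g - 2)*(g + 3)*(g + 4)*(g + 1)
(3) = (t + 2)*(t^2) = t*(t + 2)*(t)
(4) = (a - 5)*(a^2 - a - 20) = (a - 5)*(a + 4)*(a - 5)
(5) = (d + 3)*(d^2 - 2*d - 8) = (d + 2)*(d + 3)*(d - 4)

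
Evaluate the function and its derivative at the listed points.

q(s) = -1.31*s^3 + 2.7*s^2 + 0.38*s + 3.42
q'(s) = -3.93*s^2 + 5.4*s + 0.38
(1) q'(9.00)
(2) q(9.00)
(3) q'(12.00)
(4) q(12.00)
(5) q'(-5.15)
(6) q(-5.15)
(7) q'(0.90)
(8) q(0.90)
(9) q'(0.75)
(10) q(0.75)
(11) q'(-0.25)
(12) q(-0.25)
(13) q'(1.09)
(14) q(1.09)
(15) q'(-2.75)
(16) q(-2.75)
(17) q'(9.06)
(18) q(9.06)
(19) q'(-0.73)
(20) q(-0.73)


(1) = -269.35
(2) = -729.45
(3) = -500.74
(4) = -1866.90
(5) = -131.66
(6) = 252.01
(7) = 2.06
(8) = 4.99
(9) = 2.22
(10) = 4.67
(11) = -1.22
(12) = 3.51
(13) = 1.60
(14) = 5.35
(15) = -44.19
(16) = 50.04
(17) = -273.28
(18) = -745.73
(19) = -5.66
(20) = 5.09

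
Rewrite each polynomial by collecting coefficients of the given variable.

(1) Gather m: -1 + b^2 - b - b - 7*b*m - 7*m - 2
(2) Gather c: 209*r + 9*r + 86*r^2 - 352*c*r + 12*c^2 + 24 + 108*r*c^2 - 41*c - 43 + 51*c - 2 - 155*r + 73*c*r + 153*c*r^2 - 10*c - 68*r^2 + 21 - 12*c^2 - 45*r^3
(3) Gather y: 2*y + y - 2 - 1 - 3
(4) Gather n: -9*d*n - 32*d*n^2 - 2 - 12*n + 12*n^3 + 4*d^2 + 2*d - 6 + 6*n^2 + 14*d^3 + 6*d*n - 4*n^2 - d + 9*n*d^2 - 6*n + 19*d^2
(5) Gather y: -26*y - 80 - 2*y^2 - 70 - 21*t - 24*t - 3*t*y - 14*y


(1) = b^2 - 2*b + m*(-7*b - 7) - 3
(2) = 108*c^2*r + c*(153*r^2 - 279*r) - 45*r^3 + 18*r^2 + 63*r
(3) = 3*y - 6
(4) = 14*d^3 + 23*d^2 + d + 12*n^3 + n^2*(2 - 32*d) + n*(9*d^2 - 3*d - 18) - 8
(5) = -45*t - 2*y^2 + y*(-3*t - 40) - 150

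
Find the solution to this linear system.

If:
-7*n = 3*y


Then:
n = -3*y/7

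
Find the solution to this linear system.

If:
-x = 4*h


Then:
h = -x/4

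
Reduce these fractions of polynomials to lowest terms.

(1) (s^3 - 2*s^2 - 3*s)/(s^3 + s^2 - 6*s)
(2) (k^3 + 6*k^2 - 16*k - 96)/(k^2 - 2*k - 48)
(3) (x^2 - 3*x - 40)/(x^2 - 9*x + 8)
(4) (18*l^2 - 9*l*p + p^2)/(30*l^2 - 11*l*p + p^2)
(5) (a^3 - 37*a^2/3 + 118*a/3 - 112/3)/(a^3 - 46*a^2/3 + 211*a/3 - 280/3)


(1) = (s^2 - 2*s - 3)/(s^2 + s - 6)
(2) = (k^2 - 16)/(k - 8)
(3) = (x + 5)/(x - 1)
(4) = (-3*l + p)/(-5*l + p)
(5) = (a - 2)/(a - 5)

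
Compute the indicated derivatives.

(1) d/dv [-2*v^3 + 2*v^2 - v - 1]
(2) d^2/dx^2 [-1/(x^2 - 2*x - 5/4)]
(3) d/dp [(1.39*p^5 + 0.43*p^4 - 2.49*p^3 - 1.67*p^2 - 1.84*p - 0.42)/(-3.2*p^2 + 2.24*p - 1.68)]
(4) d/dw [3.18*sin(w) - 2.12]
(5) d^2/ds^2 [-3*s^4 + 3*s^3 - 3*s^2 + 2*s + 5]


(1) = -6*v^2 + 4*v - 1
(2) = 32*(-4*x^2 + 8*x + 16*(x - 1)^2 + 5)/(-4*x^2 + 8*x + 5)^3
(3) = (-13.344*p^6 + 9.7024*p^5 - 0.8184*p^4 - 14.0448*p^3 + 2.9208*p^2 + 2.9232*p + 4.032)/(10.24*p^4 - 14.336*p^3 + 15.7696*p^2 - 7.5264*p + 2.8224)
(4) = 3.18*cos(w)
(5) = -36*s^2 + 18*s - 6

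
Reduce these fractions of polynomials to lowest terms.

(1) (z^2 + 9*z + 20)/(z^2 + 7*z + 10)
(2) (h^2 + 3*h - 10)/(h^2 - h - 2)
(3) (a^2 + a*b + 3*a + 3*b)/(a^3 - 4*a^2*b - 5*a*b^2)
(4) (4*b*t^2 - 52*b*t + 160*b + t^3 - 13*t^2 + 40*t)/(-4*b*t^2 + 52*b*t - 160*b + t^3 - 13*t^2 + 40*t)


(1) = (z + 4)/(z + 2)
(2) = (h + 5)/(h + 1)
(3) = (a + 3)/(a^2 - 5*a*b)
(4) = (4*b + t)/(-4*b + t)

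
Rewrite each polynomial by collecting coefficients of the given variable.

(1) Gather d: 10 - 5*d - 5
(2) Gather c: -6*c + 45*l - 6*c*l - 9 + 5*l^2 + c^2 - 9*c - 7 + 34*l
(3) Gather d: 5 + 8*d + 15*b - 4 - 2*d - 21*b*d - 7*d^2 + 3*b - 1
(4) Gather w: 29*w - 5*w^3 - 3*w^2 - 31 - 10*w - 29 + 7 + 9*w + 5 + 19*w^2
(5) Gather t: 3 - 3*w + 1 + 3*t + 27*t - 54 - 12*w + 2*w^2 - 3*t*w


(1) = 5 - 5*d
(2) = c^2 + c*(-6*l - 15) + 5*l^2 + 79*l - 16
(3) = 18*b - 7*d^2 + d*(6 - 21*b)
(4) = -5*w^3 + 16*w^2 + 28*w - 48
(5) = t*(30 - 3*w) + 2*w^2 - 15*w - 50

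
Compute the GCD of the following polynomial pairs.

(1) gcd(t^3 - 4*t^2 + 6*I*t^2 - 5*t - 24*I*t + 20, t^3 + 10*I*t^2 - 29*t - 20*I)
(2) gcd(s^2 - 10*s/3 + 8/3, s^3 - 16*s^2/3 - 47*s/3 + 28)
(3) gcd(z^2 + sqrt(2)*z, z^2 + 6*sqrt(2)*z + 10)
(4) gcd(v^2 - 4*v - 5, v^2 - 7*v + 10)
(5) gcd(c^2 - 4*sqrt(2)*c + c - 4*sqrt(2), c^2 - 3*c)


(1) = gcd((t - 4)*(t + I)*(t + 5*I), (t + I)*(t + 4*I)*(t + 5*I)) = t^2 + 6*I*t - 5
(2) = gcd((s - 2)*(s - 4/3), (s - 7)*(s - 4/3)*(s + 3)) = s - 4/3
(3) = gcd(z*(z + sqrt(2)), (z + sqrt(2))*(z + 5*sqrt(2))) = z + sqrt(2)
(4) = v - 5
(5) = 1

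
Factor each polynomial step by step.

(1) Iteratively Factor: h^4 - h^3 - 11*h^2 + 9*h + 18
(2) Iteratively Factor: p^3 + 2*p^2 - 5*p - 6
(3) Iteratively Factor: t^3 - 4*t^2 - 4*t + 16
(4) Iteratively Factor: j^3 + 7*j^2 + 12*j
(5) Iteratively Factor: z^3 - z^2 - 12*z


(1) = (h + 3)*(h^3 - 4*h^2 + h + 6) = (h + 1)*(h + 3)*(h^2 - 5*h + 6) = (h - 2)*(h + 1)*(h + 3)*(h - 3)
(2) = (p + 1)*(p^2 + p - 6) = (p + 1)*(p + 3)*(p - 2)
(3) = (t + 2)*(t^2 - 6*t + 8) = (t - 2)*(t + 2)*(t - 4)
(4) = (j + 4)*(j^2 + 3*j) = (j + 3)*(j + 4)*(j)
(5) = (z + 3)*(z^2 - 4*z) = (z - 4)*(z + 3)*(z)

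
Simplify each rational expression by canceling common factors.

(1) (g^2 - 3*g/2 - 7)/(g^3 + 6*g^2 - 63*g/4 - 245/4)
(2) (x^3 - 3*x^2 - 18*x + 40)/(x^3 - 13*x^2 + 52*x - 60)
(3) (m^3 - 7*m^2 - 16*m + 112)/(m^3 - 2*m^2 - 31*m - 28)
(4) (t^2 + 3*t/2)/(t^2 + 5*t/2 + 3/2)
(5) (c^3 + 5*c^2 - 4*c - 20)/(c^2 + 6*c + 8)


(1) = (2*g + 4)/(2*g^2 + 19*g + 35)
(2) = (x + 4)/(x - 6)
(3) = (m - 4)/(m + 1)
(4) = t/(t + 1)
(5) = (c^2 + 3*c - 10)/(c + 4)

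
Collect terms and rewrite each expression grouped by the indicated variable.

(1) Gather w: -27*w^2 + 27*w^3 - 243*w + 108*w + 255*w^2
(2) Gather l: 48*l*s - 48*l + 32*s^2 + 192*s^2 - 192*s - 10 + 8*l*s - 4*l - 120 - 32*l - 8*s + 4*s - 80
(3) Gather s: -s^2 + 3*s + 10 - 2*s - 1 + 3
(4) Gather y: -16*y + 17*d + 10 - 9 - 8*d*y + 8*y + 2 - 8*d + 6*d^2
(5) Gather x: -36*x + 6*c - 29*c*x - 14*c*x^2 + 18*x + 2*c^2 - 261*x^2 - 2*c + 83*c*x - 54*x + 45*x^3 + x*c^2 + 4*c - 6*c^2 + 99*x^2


(1) = 27*w^3 + 228*w^2 - 135*w
(2) = l*(56*s - 84) + 224*s^2 - 196*s - 210
(3) = -s^2 + s + 12
(4) = 6*d^2 + 9*d + y*(-8*d - 8) + 3
(5) = -4*c^2 + 8*c + 45*x^3 + x^2*(-14*c - 162) + x*(c^2 + 54*c - 72)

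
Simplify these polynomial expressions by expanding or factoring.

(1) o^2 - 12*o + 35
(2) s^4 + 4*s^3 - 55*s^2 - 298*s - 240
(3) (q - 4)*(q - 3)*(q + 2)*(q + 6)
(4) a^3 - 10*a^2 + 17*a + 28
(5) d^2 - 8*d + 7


(1) = (o - 7)*(o - 5)
(2) = (s - 8)*(s + 1)*(s + 5)*(s + 6)
(3) = q^4 + q^3 - 32*q^2 + 12*q + 144
(4) = (a - 7)*(a - 4)*(a + 1)
(5) = (d - 7)*(d - 1)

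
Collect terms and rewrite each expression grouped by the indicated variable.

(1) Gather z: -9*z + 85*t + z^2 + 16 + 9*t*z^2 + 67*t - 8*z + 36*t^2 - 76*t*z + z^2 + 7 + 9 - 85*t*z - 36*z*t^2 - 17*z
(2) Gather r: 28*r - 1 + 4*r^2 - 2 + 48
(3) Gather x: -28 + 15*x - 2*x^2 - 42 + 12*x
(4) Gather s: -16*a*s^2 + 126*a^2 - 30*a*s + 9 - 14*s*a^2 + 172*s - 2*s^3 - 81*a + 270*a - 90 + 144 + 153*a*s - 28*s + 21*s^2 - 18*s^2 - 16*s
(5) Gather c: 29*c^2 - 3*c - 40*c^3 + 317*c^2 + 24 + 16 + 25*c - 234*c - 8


(1) = 36*t^2 + 152*t + z^2*(9*t + 2) + z*(-36*t^2 - 161*t - 34) + 32
(2) = 4*r^2 + 28*r + 45
(3) = -2*x^2 + 27*x - 70
(4) = 126*a^2 + 189*a - 2*s^3 + s^2*(3 - 16*a) + s*(-14*a^2 + 123*a + 128) + 63
(5) = -40*c^3 + 346*c^2 - 212*c + 32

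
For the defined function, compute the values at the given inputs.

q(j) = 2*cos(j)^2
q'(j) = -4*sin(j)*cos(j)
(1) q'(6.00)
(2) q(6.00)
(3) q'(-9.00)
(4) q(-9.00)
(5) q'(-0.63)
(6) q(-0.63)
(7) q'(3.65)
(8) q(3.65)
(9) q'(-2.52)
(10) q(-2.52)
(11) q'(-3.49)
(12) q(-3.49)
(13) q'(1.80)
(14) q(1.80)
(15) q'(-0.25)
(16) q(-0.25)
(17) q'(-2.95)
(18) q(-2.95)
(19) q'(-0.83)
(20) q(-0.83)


(1) = 1.07
(2) = 1.84
(3) = -1.50
(4) = 1.66
(5) = 1.90
(6) = 1.31
(7) = -1.70
(8) = 1.53
(9) = -1.89
(10) = 1.32
(11) = 1.28
(12) = 1.77
(13) = 0.89
(14) = 0.10
(15) = 0.96
(16) = 1.88
(17) = -0.75
(18) = 1.93
(19) = 1.99
(20) = 0.91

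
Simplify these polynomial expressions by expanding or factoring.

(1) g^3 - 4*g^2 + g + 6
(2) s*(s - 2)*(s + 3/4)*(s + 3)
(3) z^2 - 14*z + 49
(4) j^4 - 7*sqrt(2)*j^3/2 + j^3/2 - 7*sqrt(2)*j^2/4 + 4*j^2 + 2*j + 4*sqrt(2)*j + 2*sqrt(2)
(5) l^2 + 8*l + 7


(1) = (g - 3)*(g - 2)*(g + 1)
(2) = s^4 + 7*s^3/4 - 21*s^2/4 - 9*s/2
(3) = (z - 7)^2
(4) = (j + 1/2)*(j - 2*sqrt(2))^2*(j + sqrt(2)/2)
(5) = (l + 1)*(l + 7)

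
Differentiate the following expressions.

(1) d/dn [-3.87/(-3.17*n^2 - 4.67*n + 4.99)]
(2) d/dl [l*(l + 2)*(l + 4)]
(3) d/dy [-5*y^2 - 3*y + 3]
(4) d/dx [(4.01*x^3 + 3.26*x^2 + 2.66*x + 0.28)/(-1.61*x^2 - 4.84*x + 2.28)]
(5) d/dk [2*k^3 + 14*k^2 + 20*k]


(1) = (-24.5358*n - 18.0729)/(3.17*n^2 + 4.67*n - 4.99)^2
(2) = 3*l^2 + 12*l + 8
(3) = -10*y - 3
(4) = (-6.4561*x^4 - 38.8168*x^3 + 15.9326*x^2 + 15.7672*x + 7.42)/(2.5921*x^4 + 15.5848*x^3 + 16.084*x^2 - 22.0704*x + 5.1984)
(5) = 6*k^2 + 28*k + 20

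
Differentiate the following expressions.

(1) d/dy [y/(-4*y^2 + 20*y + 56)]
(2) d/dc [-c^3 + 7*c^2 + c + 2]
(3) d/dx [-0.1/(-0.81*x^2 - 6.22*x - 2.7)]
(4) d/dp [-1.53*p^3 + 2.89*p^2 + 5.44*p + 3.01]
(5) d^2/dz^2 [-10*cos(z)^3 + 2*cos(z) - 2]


(1) = (y^2 + 14)/(4*(y^4 - 10*y^3 - 3*y^2 + 140*y + 196))
(2) = -3*c^2 + 14*c + 1
(3) = (-0.162*x - 0.622)/(0.81*x^2 + 6.22*x + 2.7)^2
(4) = -4.59*p^2 + 5.78*p + 5.44
(5) = 2*(14 - 45*sin(z)^2)*cos(z)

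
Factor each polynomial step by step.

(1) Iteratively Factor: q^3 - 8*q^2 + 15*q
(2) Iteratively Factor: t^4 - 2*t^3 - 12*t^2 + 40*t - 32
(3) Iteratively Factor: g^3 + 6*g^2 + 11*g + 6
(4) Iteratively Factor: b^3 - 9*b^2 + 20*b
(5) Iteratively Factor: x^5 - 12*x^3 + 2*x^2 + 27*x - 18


(1) = (q - 5)*(q^2 - 3*q) = q*(q - 5)*(q - 3)
(2) = (t + 4)*(t^3 - 6*t^2 + 12*t - 8) = (t - 2)*(t + 4)*(t^2 - 4*t + 4) = (t - 2)^2*(t + 4)*(t - 2)
(3) = (g + 1)*(g^2 + 5*g + 6) = (g + 1)*(g + 2)*(g + 3)
(4) = (b)*(b^2 - 9*b + 20) = b*(b - 5)*(b - 4)
(5) = (x + 2)*(x^4 - 2*x^3 - 8*x^2 + 18*x - 9) = (x - 1)*(x + 2)*(x^3 - x^2 - 9*x + 9) = (x - 1)^2*(x + 2)*(x^2 - 9) = (x - 1)^2*(x + 2)*(x + 3)*(x - 3)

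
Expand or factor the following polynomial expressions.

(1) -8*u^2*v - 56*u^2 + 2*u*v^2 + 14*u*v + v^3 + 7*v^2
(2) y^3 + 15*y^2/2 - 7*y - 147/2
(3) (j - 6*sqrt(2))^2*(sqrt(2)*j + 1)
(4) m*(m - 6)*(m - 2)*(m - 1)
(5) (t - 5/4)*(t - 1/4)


(1) = (-2*u + v)*(4*u + v)*(v + 7)
(2) = (y - 3)*(y + 7/2)*(y + 7)
(3) = sqrt(2)*j^3 - 23*j^2 + 60*sqrt(2)*j + 72
(4) = m^4 - 9*m^3 + 20*m^2 - 12*m
(5) = t^2 - 3*t/2 + 5/16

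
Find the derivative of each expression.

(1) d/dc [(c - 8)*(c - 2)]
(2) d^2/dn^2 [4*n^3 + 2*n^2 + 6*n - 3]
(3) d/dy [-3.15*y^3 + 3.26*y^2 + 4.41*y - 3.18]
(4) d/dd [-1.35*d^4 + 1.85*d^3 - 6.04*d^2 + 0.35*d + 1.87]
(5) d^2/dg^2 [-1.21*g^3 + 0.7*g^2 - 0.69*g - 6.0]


(1) = 2*c - 10
(2) = 24*n + 4
(3) = -9.45*y^2 + 6.52*y + 4.41
(4) = -5.4*d^3 + 5.55*d^2 - 12.08*d + 0.35
(5) = 1.4 - 7.26*g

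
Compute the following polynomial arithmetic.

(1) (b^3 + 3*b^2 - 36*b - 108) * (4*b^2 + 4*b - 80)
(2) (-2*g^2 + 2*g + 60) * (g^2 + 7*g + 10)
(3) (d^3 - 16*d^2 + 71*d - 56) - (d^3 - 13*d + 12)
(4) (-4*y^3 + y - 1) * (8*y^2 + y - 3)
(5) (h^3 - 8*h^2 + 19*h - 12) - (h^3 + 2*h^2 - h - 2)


(1) = 4*b^5 + 16*b^4 - 212*b^3 - 816*b^2 + 2448*b + 8640
(2) = -2*g^4 - 12*g^3 + 54*g^2 + 440*g + 600
(3) = -16*d^2 + 84*d - 68
(4) = -32*y^5 - 4*y^4 + 20*y^3 - 7*y^2 - 4*y + 3
(5) = -10*h^2 + 20*h - 10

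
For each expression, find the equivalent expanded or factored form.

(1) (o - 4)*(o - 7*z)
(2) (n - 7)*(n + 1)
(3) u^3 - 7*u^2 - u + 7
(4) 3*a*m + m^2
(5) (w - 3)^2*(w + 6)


(1) = o^2 - 7*o*z - 4*o + 28*z
(2) = n^2 - 6*n - 7
(3) = (u - 7)*(u - 1)*(u + 1)
(4) = m*(3*a + m)
(5) = w^3 - 27*w + 54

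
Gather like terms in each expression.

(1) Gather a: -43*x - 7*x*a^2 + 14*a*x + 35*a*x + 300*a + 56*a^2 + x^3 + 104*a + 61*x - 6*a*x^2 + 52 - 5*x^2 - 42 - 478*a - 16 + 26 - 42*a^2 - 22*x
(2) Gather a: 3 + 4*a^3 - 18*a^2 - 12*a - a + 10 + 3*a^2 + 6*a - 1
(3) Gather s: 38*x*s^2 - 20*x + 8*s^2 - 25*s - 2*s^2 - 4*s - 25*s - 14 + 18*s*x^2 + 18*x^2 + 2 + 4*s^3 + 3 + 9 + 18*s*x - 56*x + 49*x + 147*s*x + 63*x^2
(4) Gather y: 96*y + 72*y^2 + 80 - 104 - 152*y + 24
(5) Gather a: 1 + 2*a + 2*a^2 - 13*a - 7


(1) = a^2*(14 - 7*x) + a*(-6*x^2 + 49*x - 74) + x^3 - 5*x^2 - 4*x + 20
(2) = 4*a^3 - 15*a^2 - 7*a + 12
(3) = 4*s^3 + s^2*(38*x + 6) + s*(18*x^2 + 165*x - 54) + 81*x^2 - 27*x
(4) = 72*y^2 - 56*y
(5) = 2*a^2 - 11*a - 6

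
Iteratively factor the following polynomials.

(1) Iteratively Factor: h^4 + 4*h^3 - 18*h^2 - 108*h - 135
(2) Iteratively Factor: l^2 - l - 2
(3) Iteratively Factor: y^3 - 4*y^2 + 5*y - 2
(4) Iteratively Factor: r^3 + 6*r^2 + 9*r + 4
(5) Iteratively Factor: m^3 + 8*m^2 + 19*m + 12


(1) = (h + 3)*(h^3 + h^2 - 21*h - 45) = (h + 3)^2*(h^2 - 2*h - 15) = (h - 5)*(h + 3)^2*(h + 3)
(2) = (l - 2)*(l + 1)
(3) = (y - 1)*(y^2 - 3*y + 2) = (y - 2)*(y - 1)*(y - 1)
(4) = (r + 1)*(r^2 + 5*r + 4) = (r + 1)*(r + 4)*(r + 1)
(5) = (m + 1)*(m^2 + 7*m + 12) = (m + 1)*(m + 4)*(m + 3)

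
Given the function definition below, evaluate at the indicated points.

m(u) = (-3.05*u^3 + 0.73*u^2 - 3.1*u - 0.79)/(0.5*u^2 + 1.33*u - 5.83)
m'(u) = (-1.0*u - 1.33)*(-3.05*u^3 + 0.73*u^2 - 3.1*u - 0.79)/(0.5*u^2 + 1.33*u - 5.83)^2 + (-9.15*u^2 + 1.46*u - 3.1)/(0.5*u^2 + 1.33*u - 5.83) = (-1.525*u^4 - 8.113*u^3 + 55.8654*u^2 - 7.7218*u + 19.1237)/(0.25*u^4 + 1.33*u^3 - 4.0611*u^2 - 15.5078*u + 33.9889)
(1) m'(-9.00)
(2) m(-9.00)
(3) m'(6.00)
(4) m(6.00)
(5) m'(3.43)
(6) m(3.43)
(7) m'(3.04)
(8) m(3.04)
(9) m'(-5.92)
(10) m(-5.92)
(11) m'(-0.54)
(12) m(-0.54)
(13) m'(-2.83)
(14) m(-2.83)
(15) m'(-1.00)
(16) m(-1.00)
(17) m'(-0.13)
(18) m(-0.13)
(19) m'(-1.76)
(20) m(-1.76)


(1) = 1.01
(2) = 101.75
(3) = -4.30
(4) = -32.35
(5) = 5.23
(6) = -27.29
(7) = 19.14
(8) = -31.46
(9) = 125.63
(10) = 176.97
(11) = 0.99
(12) = -0.25
(13) = 18.39
(14) = -14.84
(15) = 2.01
(16) = -0.91
(17) = 0.59
(18) = 0.06
(19) = 5.37
(20) = -3.56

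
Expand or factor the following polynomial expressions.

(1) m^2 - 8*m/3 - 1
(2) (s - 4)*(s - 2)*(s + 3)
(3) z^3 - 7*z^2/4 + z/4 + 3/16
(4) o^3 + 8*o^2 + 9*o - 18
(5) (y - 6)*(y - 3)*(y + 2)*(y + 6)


(1) = (m - 3)*(m + 1/3)
(2) = s^3 - 3*s^2 - 10*s + 24
(3) = (z - 3/2)*(z - 1/2)*(z + 1/4)
(4) = (o - 1)*(o + 3)*(o + 6)
(5) = y^4 - y^3 - 42*y^2 + 36*y + 216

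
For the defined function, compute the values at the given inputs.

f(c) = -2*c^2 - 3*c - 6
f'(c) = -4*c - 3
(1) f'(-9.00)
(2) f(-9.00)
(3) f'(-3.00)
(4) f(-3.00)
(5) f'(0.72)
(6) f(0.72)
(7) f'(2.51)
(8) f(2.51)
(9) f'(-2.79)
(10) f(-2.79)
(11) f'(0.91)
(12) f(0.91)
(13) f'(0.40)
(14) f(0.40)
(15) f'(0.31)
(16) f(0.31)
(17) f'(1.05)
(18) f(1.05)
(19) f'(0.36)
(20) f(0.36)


(1) = 33.00
(2) = -141.00
(3) = 9.00
(4) = -15.00
(5) = -5.88
(6) = -9.20
(7) = -13.04
(8) = -26.13
(9) = 8.16
(10) = -13.20
(11) = -6.64
(12) = -10.39
(13) = -4.60
(14) = -7.52
(15) = -4.24
(16) = -7.12
(17) = -7.20
(18) = -11.36
(19) = -4.44
(20) = -7.34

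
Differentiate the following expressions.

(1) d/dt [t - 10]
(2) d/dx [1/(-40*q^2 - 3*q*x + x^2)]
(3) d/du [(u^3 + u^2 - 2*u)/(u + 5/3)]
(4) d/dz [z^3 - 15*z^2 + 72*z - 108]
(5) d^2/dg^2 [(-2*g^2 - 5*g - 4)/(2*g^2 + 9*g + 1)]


(1) = 1
(2) = (3*q - 2*x)/(40*q^2 + 3*q*x - x^2)^2
(3) = 6*(3*u^3 + 9*u^2 + 5*u - 5)/(9*u^2 + 30*u + 25)
(4) = 3*z^2 - 30*z + 72
(5) = 2*(16*g^3 - 36*g^2 - 186*g - 273)/(8*g^6 + 108*g^5 + 498*g^4 + 837*g^3 + 249*g^2 + 27*g + 1)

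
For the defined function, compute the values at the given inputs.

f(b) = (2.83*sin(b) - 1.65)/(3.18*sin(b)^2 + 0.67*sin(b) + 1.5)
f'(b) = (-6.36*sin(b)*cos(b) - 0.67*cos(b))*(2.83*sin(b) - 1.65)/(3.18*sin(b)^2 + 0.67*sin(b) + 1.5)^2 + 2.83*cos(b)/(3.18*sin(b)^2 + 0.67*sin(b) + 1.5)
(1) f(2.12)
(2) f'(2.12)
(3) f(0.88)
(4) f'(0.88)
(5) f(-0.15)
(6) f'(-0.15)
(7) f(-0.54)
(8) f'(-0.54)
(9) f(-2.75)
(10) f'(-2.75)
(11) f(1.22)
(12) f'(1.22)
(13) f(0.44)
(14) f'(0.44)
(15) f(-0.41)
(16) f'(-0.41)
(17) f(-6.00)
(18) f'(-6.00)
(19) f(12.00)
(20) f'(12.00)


(1) = 0.17
(2) = -0.21
(3) = 0.14
(4) = 0.34
(5) = -1.41
(6) = 1.64
(7) = -1.56
(8) = -0.52
(9) = -1.60
(10) = -0.01
(11) = 0.20
(12) = 0.10
(13) = -0.19
(14) = 1.33
(15) = -1.60
(16) = -0.08
(17) = -0.44
(18) = 1.94
(19) = -1.54
(20) = -0.57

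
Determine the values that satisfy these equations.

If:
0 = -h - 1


Then:
h = -1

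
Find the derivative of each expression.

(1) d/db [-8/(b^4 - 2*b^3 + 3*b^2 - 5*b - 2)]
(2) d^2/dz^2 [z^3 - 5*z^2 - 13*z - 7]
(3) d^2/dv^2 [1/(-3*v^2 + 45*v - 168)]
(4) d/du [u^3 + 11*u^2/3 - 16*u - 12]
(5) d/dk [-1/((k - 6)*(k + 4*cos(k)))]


(1) = 8*(4*b^3 - 6*b^2 + 6*b - 5)/(-b^4 + 2*b^3 - 3*b^2 + 5*b + 2)^2
(2) = 6*z - 10
(3) = 2*(v^2 - 15*v - (2*v - 15)^2 + 56)/(3*(v^2 - 15*v + 56)^3)
(4) = 3*u^2 + 22*u/3 - 16
(5) = (k + (1 - 4*sin(k))*(k - 6) + 4*cos(k))/((k - 6)^2*(k + 4*cos(k))^2)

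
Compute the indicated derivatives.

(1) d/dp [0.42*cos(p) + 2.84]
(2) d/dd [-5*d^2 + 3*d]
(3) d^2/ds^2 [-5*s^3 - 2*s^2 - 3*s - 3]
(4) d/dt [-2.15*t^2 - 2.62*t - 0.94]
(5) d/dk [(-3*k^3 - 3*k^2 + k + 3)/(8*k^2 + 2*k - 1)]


(1) = -0.42*sin(p)
(2) = 3 - 10*d
(3) = -30*s - 4
(4) = -4.3*t - 2.62
(5) = (-24*k^4 - 12*k^3 - 5*k^2 - 42*k - 7)/(64*k^4 + 32*k^3 - 12*k^2 - 4*k + 1)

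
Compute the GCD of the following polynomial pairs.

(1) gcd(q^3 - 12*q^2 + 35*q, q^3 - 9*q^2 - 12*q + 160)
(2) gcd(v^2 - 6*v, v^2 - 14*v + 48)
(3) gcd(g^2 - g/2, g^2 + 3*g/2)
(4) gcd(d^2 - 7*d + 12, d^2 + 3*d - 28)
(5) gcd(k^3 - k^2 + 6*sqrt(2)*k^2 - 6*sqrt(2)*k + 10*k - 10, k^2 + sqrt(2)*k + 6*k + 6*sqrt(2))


(1) = q - 5
(2) = v - 6
(3) = gcd(g*(g - 1/2), g*(g + 3/2)) = g
(4) = d - 4
(5) = gcd((k - 1)*(k + sqrt(2))*(k + 5*sqrt(2)), (k + 6)*(k + sqrt(2))) = k + sqrt(2)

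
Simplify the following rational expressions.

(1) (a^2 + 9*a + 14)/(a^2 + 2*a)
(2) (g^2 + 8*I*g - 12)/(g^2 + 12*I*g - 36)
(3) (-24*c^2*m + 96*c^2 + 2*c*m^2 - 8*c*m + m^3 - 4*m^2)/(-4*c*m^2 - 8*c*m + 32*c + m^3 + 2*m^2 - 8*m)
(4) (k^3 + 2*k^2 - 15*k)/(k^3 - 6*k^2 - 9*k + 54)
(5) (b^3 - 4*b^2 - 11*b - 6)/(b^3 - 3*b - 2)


(1) = (a + 7)/a
(2) = (g + 2*I)/(g + 6*I)
(3) = (6*c*m - 24*c + m^2 - 4*m)/(m^2 + 2*m - 8)
(4) = (k^2 + 5*k)/(k^2 - 3*k - 18)
(5) = (b - 6)/(b - 2)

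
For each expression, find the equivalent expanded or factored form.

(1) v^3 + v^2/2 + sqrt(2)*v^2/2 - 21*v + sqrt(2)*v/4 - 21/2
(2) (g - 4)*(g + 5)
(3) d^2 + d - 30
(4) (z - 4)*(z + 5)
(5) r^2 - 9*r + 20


(1) = (v + 1/2)*(v - 3*sqrt(2))*(v + 7*sqrt(2)/2)
(2) = g^2 + g - 20
(3) = (d - 5)*(d + 6)
(4) = z^2 + z - 20
(5) = (r - 5)*(r - 4)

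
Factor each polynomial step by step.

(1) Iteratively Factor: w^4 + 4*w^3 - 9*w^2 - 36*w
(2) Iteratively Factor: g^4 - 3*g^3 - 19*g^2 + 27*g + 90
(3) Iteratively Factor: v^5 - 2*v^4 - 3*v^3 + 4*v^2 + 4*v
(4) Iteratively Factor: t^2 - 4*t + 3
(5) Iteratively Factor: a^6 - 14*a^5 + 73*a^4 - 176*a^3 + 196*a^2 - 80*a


(1) = (w)*(w^3 + 4*w^2 - 9*w - 36) = w*(w - 3)*(w^2 + 7*w + 12) = w*(w - 3)*(w + 3)*(w + 4)
(2) = (g - 5)*(g^3 + 2*g^2 - 9*g - 18) = (g - 5)*(g - 3)*(g^2 + 5*g + 6) = (g - 5)*(g - 3)*(g + 3)*(g + 2)
(3) = (v + 1)*(v^4 - 3*v^3 + 4*v) = v*(v + 1)*(v^3 - 3*v^2 + 4) = v*(v - 2)*(v + 1)*(v^2 - v - 2) = v*(v - 2)^2*(v + 1)*(v + 1)
(4) = (t - 3)*(t - 1)
(5) = (a - 2)*(a^5 - 12*a^4 + 49*a^3 - 78*a^2 + 40*a) = a*(a - 2)*(a^4 - 12*a^3 + 49*a^2 - 78*a + 40) = a*(a - 2)^2*(a^3 - 10*a^2 + 29*a - 20) = a*(a - 5)*(a - 2)^2*(a^2 - 5*a + 4) = a*(a - 5)*(a - 2)^2*(a - 1)*(a - 4)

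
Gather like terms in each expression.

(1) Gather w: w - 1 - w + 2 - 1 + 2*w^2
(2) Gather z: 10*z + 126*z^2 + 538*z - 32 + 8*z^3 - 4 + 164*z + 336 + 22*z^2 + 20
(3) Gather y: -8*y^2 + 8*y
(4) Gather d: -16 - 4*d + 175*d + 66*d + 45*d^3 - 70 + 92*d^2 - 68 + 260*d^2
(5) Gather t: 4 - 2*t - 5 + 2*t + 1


(1) = 2*w^2
(2) = 8*z^3 + 148*z^2 + 712*z + 320
(3) = -8*y^2 + 8*y
(4) = 45*d^3 + 352*d^2 + 237*d - 154
(5) = 0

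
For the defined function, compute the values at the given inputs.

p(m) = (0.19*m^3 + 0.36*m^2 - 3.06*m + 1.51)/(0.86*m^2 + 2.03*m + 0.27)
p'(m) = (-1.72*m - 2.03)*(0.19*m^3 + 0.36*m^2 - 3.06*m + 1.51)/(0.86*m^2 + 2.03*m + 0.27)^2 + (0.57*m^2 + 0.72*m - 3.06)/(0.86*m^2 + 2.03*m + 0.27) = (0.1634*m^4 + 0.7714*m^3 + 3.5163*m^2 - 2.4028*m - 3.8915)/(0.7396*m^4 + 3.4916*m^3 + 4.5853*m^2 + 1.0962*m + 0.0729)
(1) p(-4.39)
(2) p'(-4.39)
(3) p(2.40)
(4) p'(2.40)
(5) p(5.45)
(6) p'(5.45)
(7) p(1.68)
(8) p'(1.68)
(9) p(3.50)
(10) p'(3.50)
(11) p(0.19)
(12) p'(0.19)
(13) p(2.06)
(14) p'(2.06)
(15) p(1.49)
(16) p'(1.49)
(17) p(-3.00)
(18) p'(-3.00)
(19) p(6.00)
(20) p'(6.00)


(1) = 0.73
(2) = 1.11
(3) = -0.11
(4) = 0.26
(5) = 0.71
(6) = 0.26
(7) = -0.28
(8) = 0.19
(9) = 0.19
(10) = 0.28
(11) = 1.37
(12) = -8.94
(13) = -0.20
(14) = 0.24
(15) = -0.31
(16) = 0.14
(17) = 4.58
(18) = 7.42
(19) = 0.86
(20) = 0.26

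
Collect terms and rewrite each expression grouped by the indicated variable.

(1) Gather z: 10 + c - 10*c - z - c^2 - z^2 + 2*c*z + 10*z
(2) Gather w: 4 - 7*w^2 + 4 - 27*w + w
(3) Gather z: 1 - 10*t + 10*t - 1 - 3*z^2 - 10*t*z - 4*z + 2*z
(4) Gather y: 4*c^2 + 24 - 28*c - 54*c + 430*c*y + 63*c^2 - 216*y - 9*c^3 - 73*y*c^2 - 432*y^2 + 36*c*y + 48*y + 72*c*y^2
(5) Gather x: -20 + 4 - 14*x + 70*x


(1) = -c^2 - 9*c - z^2 + z*(2*c + 9) + 10
(2) = -7*w^2 - 26*w + 8
(3) = -3*z^2 + z*(-10*t - 2)
(4) = -9*c^3 + 67*c^2 - 82*c + y^2*(72*c - 432) + y*(-73*c^2 + 466*c - 168) + 24
(5) = 56*x - 16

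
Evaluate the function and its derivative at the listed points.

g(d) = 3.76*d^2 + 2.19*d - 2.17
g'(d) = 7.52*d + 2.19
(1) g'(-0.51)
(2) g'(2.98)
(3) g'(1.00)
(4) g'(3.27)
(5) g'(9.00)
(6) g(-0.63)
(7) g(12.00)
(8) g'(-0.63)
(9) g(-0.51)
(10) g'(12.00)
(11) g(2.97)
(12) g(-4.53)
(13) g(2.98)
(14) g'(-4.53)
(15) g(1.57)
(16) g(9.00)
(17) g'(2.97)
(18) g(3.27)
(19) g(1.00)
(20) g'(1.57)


(1) = -1.65
(2) = 24.60
(3) = 9.71
(4) = 26.78
(5) = 69.87
(6) = -2.06
(7) = 565.55
(8) = -2.55
(9) = -2.31
(10) = 92.43
(11) = 37.50
(12) = 65.07
(13) = 37.75
(14) = -31.88
(15) = 10.54
(16) = 322.10
(17) = 24.52
(18) = 45.20
(19) = 3.78
(20) = 14.00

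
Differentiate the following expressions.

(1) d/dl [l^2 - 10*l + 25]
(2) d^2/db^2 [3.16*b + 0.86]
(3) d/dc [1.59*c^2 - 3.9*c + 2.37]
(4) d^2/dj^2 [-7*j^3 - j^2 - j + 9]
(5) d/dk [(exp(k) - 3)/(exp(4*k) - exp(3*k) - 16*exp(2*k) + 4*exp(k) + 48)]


(1) = 2*l - 10
(2) = 0
(3) = 3.18*c - 3.9
(4) = -42*j - 2
(5) = (-(exp(k) - 3)*(4*exp(3*k) - 3*exp(2*k) - 32*exp(k) + 4) + exp(4*k) - exp(3*k) - 16*exp(2*k) + 4*exp(k) + 48)*exp(k)/(exp(4*k) - exp(3*k) - 16*exp(2*k) + 4*exp(k) + 48)^2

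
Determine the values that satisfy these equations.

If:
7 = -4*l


Then:
l = -7/4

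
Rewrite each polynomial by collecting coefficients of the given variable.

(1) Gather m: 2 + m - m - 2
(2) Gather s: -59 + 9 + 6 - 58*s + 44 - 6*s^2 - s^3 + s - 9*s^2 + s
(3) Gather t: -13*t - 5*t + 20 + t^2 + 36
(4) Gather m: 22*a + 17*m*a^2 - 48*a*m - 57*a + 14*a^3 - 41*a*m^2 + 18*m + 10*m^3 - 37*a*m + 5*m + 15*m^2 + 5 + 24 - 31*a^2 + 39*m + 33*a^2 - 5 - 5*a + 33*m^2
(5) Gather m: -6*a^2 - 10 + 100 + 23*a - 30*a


(1) = 0
(2) = -s^3 - 15*s^2 - 56*s
(3) = t^2 - 18*t + 56
(4) = 14*a^3 + 2*a^2 - 40*a + 10*m^3 + m^2*(48 - 41*a) + m*(17*a^2 - 85*a + 62) + 24
(5) = -6*a^2 - 7*a + 90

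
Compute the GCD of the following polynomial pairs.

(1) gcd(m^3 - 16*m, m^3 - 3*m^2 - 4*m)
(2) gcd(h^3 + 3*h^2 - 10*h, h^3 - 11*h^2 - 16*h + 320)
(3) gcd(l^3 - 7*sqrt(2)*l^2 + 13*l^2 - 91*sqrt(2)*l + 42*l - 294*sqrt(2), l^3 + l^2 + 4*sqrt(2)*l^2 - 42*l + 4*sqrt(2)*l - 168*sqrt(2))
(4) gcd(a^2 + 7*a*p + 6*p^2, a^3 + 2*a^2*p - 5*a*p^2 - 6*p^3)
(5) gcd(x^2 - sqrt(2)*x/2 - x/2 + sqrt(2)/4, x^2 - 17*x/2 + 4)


(1) = m^2 - 4*m
(2) = gcd(h*(h - 2)*(h + 5), (h - 8)^2*(h + 5)) = h + 5
(3) = l + 7
(4) = gcd((a + p)*(a + 6*p), (a - 2*p)*(a + p)*(a + 3*p)) = a + p
(5) = x - 1/2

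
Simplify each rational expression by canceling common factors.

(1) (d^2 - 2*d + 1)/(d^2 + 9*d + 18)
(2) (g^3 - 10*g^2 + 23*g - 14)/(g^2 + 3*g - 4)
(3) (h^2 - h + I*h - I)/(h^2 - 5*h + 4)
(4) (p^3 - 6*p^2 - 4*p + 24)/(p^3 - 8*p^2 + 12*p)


(1) = (d^2 - 2*d + 1)/(d^2 + 9*d + 18)
(2) = (g^2 - 9*g + 14)/(g + 4)
(3) = (h + I)/(h - 4)
(4) = (p + 2)/p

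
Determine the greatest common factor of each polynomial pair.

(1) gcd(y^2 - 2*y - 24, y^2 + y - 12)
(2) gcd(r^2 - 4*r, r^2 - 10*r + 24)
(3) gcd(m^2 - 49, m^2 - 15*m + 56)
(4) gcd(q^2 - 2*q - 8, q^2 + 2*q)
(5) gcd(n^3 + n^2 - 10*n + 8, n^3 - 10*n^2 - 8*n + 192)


(1) = y + 4
(2) = gcd(r*(r - 4), (r - 6)*(r - 4)) = r - 4
(3) = gcd((m - 7)*(m + 7), (m - 8)*(m - 7)) = m - 7
(4) = gcd((q - 4)*(q + 2), q*(q + 2)) = q + 2
(5) = n + 4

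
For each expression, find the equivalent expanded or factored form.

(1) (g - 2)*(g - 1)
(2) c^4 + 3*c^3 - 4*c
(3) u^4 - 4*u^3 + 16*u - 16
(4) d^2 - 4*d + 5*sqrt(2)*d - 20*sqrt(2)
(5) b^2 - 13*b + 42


(1) = g^2 - 3*g + 2
(2) = c*(c - 1)*(c + 2)^2
(3) = (u - 2)^3*(u + 2)
(4) = (d - 4)*(d + 5*sqrt(2))
(5) = (b - 7)*(b - 6)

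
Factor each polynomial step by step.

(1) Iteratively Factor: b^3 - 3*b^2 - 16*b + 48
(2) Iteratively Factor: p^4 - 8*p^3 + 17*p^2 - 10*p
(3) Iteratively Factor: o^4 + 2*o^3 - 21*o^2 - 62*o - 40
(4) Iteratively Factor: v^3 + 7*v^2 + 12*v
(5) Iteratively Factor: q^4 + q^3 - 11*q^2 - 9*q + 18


(1) = (b + 4)*(b^2 - 7*b + 12) = (b - 3)*(b + 4)*(b - 4)
(2) = (p - 5)*(p^3 - 3*p^2 + 2*p) = (p - 5)*(p - 1)*(p^2 - 2*p) = p*(p - 5)*(p - 1)*(p - 2)
(3) = (o + 2)*(o^3 - 21*o - 20) = (o - 5)*(o + 2)*(o^2 + 5*o + 4) = (o - 5)*(o + 2)*(o + 4)*(o + 1)
(4) = (v + 4)*(v^2 + 3*v) = v*(v + 4)*(v + 3)
(5) = (q + 3)*(q^3 - 2*q^2 - 5*q + 6) = (q - 3)*(q + 3)*(q^2 + q - 2) = (q - 3)*(q + 2)*(q + 3)*(q - 1)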